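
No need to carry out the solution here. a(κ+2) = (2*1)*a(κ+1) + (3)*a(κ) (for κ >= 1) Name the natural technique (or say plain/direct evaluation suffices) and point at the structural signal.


Diagnosis: the characteristic-root method — try a geometric ansatz r^κ: constant coefficients turn the recurrence into one polynomial equation in r.


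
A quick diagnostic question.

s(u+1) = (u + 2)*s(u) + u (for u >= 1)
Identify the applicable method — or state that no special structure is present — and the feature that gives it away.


Technique: a summation factor — first-order, linear, moving coefficient u + 2: the discrete analogue of an integrating factor handles it.


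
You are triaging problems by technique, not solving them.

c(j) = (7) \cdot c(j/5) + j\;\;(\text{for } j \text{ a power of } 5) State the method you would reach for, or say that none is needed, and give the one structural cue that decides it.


Best approach: the master substitution — treat m = log base 5 of j as the new clock: one recursion step advances m by one while j scales by 5.


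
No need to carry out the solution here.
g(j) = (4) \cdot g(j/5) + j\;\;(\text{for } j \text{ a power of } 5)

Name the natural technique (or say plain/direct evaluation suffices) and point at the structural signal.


Technique: the master substitution — the argument contracts 5-fold per step: reindex j exponentially and solve the linear recurrence in the new index.


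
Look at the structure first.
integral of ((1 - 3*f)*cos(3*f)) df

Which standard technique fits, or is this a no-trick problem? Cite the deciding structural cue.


Best approach: integration by parts — a polynomial factor 1 - 3*f multiplies cos(3*f); differentiating 1 - 3*f lowers its degree while cos(3*f) integrates cleanly, so parts wins.


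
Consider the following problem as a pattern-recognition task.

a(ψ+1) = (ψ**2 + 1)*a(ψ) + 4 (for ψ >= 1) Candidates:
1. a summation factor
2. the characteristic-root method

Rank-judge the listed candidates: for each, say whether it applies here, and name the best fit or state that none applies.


Method: a summation factor — rescale the sequence by the product of the weights ψ**2 + 1 so far — the recurrence collapses to a plain running sum.
- a summation factor: yes — fits the structure here.
- the characteristic-root method: the coefficients vary with the index, breaking the constant-coefficient structure the method needs.


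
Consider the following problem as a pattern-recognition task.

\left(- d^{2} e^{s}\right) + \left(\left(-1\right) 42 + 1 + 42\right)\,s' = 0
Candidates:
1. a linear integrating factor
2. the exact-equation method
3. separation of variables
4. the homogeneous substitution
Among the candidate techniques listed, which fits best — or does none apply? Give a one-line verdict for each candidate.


Diagnosis: separation of variables — the slope splits multiplicatively: d^{2} carrying all d-dependence times e^{s} carrying all s-dependence — separate and integrate.
- a linear integrating factor: the unknown enters nonlinearly (through a power, a denominator, or a transcendental function), which the linear integrating-factor recipe cannot absorb as-is — any repair would come from a preliminary substitution, not the factor.
- the exact-equation method: the mixed partial derivatives differ, so the left side is not a total differential.
- separation of variables: yes — fits the structure here.
- the homogeneous substitution — solved for the derivative, the right side changes under joint scaling of the two variables.


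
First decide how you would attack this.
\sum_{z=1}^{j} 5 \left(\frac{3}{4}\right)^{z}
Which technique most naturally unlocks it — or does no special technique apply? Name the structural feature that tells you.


Verdict: the geometric series formula — term-over-term division gives \frac{3}{4} every time — index-free ratio, geometric sum formula applies.


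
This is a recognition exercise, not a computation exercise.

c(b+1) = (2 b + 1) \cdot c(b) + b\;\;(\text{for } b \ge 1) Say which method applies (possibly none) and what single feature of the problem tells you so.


Diagnosis: a summation factor — because the multiplier 2 b + 1 is index-dependent, divide through by its running product and sum the resulting differences.


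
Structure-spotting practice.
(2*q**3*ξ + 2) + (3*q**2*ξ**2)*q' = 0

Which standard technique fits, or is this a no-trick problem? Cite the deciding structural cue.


Method: the exact-equation method — this form is already the differential of something: the matching mixed partials of 2*q**3*ξ + 2 and 3*q**2*ξ**2 prove it.


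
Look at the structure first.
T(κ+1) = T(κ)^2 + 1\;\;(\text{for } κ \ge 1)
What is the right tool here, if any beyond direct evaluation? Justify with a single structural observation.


Verdict: no special technique — the unknown sequence enters the update nonlinearly, so no linear method fits the recurrence as written — direct iteration remains.


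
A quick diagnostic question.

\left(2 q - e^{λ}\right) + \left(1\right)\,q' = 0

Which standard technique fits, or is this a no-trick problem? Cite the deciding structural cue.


Diagnosis: a linear integrating factor — arrange it as q' + 2·q = (the forcing term) and the integrating factor does the rest.


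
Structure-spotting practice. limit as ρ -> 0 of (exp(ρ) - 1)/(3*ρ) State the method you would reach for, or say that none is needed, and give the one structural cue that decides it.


Best approach: l'Hôpital's rule (0/0) — substituting 0 gives 0 over 0; differentiate top and bottom once and re-evaluate. Expanding numerator and denominator to first order gives the same value — the rule automates exactly that.


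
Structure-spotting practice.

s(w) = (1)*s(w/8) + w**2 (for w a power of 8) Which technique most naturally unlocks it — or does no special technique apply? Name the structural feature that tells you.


Verdict: the master substitution — the argument contracts 8-fold per step: reindex w exponentially and solve the linear recurrence in the new index.


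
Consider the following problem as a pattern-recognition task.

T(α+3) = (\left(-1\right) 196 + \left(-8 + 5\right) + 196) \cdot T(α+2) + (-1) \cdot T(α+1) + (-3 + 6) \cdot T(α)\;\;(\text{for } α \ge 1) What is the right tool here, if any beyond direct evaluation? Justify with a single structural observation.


Method: the characteristic-root method — fixed numeric weights on consecutive terms and no forcing term added: the root method in its home territory.


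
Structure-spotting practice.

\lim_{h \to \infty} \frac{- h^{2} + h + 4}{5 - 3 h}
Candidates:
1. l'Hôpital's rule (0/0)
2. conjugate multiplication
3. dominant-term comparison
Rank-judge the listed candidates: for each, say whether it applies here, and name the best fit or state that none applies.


Diagnosis: dominant-term comparison — at large h only the top-degree terms survive; compare the leading terms and the limit falls out.
- l'Hôpital's rule (0/0): no 0/0 form appears: written as one quotient, top and bottom both grow without bound, and the ratio is decided by their leading terms.
- conjugate multiplication — no difference of divergent radicals appears, so rationalizing has nothing to cancel.
- dominant-term comparison: yes — fits the structure here.


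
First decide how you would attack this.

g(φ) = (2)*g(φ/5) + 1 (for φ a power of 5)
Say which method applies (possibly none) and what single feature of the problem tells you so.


Verdict: the master substitution — the index is divided (φ/5), not shifted — substitute φ = 5^m to straighten it into a shift recurrence.


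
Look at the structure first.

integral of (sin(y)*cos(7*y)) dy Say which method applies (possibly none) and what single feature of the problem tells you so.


Method: a trigonometric identity — mixed-frequency products such as sin(y)*cos(7*y) are designed for the product-to-sum formula.


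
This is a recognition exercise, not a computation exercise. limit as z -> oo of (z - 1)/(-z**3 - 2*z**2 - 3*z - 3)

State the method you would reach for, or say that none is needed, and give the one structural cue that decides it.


Diagnosis: dominant-term comparison — divide through by the highest power of z; every lower-order term dies and the dominant terms decide the limit. As a single quotient, the ∞/∞ shape would yield to repeated differentiation as well — the growth comparison gets there in one look.


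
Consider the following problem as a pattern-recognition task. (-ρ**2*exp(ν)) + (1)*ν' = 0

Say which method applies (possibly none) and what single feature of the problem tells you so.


Verdict: separation of variables — all dependence on the two variables factors apart, the defining separable shape.


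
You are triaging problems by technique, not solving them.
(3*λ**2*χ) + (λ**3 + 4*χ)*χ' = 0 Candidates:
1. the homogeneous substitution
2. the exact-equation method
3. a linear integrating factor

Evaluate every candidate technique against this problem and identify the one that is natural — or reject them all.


Verdict: the exact-equation method — take the mixed partials of 3*λ**2*χ and λ**3 + 4*χ: they are equal, which certifies an exact differential.
- the homogeneous substitution — the ratio substitution does not collapse this equation.
- the exact-equation method — applies; the problem has the shape this method handles.
- a linear integrating factor: a nonlinear term in the unknown puts this outside the integrating-factor template.


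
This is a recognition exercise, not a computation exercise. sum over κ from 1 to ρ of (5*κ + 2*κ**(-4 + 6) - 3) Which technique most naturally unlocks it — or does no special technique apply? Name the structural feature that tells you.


Technique: no special technique — recognize the absence of structure: constant-multiple powers of κ summed plainly, no special method required.


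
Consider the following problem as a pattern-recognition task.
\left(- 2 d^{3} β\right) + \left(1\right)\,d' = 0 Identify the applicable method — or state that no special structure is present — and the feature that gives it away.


Best approach: separation of variables — separating collects all d-dependence with the derivative and leaves all β-dependence opposite: variables separate.


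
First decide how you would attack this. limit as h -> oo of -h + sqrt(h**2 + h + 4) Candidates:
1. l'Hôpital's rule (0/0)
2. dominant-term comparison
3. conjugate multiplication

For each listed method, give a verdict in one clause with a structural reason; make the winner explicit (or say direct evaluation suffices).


Method: conjugate multiplication — divergence minus divergence hides a finite answer — expose it by pairing sqrt(h**2 + h + 4) - h with its conjugate.
- l'Hôpital's rule (0/0) — the expression is a difference driving to ∞ − ∞, not a 0/0 quotient — there is no ratio for the rule to differentiate.
- dominant-term comparison: leading-power comparison does not apply to this form.
- conjugate multiplication — yes, a natural case for it.


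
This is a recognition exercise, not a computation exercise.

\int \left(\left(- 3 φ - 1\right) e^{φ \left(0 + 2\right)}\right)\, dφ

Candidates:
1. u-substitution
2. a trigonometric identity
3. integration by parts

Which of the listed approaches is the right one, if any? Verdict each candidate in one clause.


Diagnosis: integration by parts — a polynomial factor - 3 φ - 1 multiplies e^{φ \left(0 + 2\right)}; differentiating - 3 φ - 1 lowers its degree while e^{φ \left(0 + 2\right)} integrates cleanly, so parts wins.
- u-substitution — no subexpression of the integrand pairs with its own derivative as a factor — individual terms may offer their own substitutions, but any change of variable covering the whole integral would have to be constructed from outside the expression.
- a trigonometric identity: with no trigonometric functions present, identity rewriting has no target.
- integration by parts — yes, a natural case for it.


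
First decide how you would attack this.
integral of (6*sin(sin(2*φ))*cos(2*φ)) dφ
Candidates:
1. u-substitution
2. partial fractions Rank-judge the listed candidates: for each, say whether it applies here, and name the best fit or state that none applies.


Technique: u-substitution — everything non-trivial happens through the inner expression sin(2*φ), and its derivative accounts for the remaining factor up to a constant, so set u = sin(2*φ).
- u-substitution: a fit — the right tool for this form.
- partial fractions: there is no rational-function structure to decompose.


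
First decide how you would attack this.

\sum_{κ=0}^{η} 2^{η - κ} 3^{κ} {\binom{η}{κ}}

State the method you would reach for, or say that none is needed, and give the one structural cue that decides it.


Method: the binomial theorem — {\binom{η}{κ}} weighting matched powers of 3 and 2 is the expanded form of (3 + 2)^η — fold it back up.


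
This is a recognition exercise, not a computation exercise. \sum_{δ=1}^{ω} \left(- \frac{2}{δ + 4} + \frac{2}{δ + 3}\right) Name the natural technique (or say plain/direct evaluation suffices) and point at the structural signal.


Method: telescoping — each term adds \frac{2}{δ + 3} and subtracts the same expression advanced one index; that subtracted piece cancels against the next term's added copy — only the boundary terms survive.


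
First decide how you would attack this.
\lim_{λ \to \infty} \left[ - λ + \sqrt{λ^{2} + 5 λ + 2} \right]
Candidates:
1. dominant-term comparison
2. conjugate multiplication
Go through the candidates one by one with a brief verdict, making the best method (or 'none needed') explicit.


Diagnosis: conjugate multiplication — both pieces blow up but their difference is finite; the conjugate trick rationalizes \sqrt{λ^{2} + 5 λ + 2} - λ.
- dominant-term comparison: no dominant power emerges to decide the limit by degree comparison.
- conjugate multiplication: a fit — the right tool for this form.


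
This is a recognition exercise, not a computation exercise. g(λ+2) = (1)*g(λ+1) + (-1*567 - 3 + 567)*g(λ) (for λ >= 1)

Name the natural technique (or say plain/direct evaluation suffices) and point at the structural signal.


Best approach: the characteristic-root method — linear, homogeneous, constant coefficients: solutions of the form r^λ exist — find the roots of the characteristic polynomial.


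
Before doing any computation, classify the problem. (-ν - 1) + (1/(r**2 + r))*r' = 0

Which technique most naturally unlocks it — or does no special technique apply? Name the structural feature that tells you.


Diagnosis: separation of variables — all dependence on the two variables factors apart, the defining separable shape. This doubles as a Bernoulli equation in the unknown as written; dividing and integrating works on it directly.


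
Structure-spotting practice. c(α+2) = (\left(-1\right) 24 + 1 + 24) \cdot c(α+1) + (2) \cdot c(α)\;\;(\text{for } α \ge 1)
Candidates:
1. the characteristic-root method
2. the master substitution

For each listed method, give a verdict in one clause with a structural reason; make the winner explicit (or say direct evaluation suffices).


Best approach: the characteristic-root method — every coefficient is a fixed number and the forcing is zero — substitute r^α and read off the root equation.
- the characteristic-root method — applies; the problem has the shape this method handles.
- the master substitution — no fixed divisor shrinks the index between calls.


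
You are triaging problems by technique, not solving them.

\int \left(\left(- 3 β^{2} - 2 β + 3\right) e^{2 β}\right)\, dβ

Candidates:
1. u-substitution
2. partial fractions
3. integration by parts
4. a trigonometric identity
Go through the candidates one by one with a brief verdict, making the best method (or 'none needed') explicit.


Verdict: integration by parts — a polynomial factor - 3 β^{2} - 2 β + 3 multiplies e^{2 β}; differentiating - 3 β^{2} - 2 β + 3 lowers its degree while e^{2 β} integrates cleanly, so parts wins.
- u-substitution: no subexpression of the integrand pairs with its own derivative as a factor — individual terms may offer their own substitutions, but any change of variable covering the whole integral would have to be constructed from outside the expression.
- partial fractions: the expression is not a ratio of polynomials that decomposes further.
- integration by parts: a fit — the right tool for this form.
- a trigonometric identity — there is no trigonometric structure at all — the integrand carries no sine or cosine to rewrite.


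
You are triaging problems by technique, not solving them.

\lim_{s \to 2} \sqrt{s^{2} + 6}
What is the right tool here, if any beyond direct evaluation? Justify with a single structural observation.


Verdict: no special technique — no zero denominators, no indeterminate clash at 2 — substitute and read off the value.


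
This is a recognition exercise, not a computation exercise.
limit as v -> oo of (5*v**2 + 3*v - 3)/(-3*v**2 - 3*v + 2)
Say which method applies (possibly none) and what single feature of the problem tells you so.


Technique: dominant-term comparison — at large v only the top-degree terms survive; compare the leading terms and the limit falls out. Differentiating the expression as a single quotient would eventually settle it as well; matching dominant growth settles it immediately.


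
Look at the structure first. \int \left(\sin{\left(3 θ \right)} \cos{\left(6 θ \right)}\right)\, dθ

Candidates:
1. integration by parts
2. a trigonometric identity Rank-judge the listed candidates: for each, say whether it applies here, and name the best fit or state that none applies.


Method: a trigonometric identity — distinct frequencies under one product (\sin{\left(3 θ \right)} \cos{\left(6 θ \right)}): the product-to-sum identity is the systematic route to an integrable form.
- integration by parts: not the fit here: there is no polynomial factor to ladder down — parts can still close the trigonometric product by recursion, though the identity rewrite is the direct route.
- a trigonometric identity: yes — fits the structure here.


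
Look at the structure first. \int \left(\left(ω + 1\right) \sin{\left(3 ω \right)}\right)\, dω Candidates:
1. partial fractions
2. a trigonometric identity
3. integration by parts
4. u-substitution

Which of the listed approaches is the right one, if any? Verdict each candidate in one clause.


Method: integration by parts — a polynomial factor ω + 1 multiplies \sin{\left(3 ω \right)}; differentiating ω + 1 lowers its degree while \sin{\left(3 ω \right)} integrates cleanly, so parts wins.
- partial fractions — the expression is not a ratio of polynomials that decomposes further.
- a trigonometric identity: no identity rewrites this into an easier trigonometric form.
- integration by parts: yes, a natural case for it.
- u-substitution — no subexpression of the integrand serves as a whole-integral substitution inner — individual terms may offer their own, but none carries its derivative as a factor of the full integrand; a working change of variable would have to be constructed from outside the expression.


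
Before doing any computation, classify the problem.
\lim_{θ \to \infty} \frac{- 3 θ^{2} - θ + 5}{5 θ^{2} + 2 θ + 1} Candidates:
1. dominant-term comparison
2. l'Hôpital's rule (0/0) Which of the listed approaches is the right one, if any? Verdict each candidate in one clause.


Verdict: dominant-term comparison — growth-rate triage: the leading powers of θ decide the limit, everything else is noise.
- dominant-term comparison — applicable, and directly so.
- l'Hôpital's rule (0/0) — as a single quotient the expression runs to ∞/∞ at the limit point — an at-infinity form of the rule would apply, though the leading-growth comparison is the direct reading.


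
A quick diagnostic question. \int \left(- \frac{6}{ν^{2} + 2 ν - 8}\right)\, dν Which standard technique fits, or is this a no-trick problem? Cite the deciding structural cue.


Diagnosis: partial fractions — ν^{2} + 2 ν - 8 splits into linear pieces, so the quotient is a sum of simple fractions — decompose before integrating.


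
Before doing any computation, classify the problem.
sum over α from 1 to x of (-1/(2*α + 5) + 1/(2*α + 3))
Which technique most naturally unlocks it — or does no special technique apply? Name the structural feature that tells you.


Best approach: telescoping — the piece each term subtracts is 1/(2*α + 3) advanced by one index, and it reappears with a plus sign leading the following term — the sum collapses to its boundary terms.


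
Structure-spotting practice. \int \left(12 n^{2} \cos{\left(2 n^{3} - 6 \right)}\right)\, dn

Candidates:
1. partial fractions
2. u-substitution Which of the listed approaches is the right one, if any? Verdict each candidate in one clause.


Verdict: u-substitution — viewed as a product, the integrand is a composition evaluated at 2 n^{3} - 6 times (a constant multiple of) that inner expression's derivative, so u = 2 n^{3} - 6 makes it elementary.
- partial fractions — there is no rational-function structure to decompose.
- u-substitution — yes — fits the structure here.


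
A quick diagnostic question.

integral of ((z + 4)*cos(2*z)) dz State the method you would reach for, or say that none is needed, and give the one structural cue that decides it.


Best approach: integration by parts — a polynomial factor z + 4 multiplies cos(2*z); differentiating z + 4 lowers its degree while cos(2*z) integrates cleanly, so parts wins.


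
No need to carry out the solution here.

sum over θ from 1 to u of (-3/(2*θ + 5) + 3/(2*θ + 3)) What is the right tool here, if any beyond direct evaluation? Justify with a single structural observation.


Diagnosis: telescoping — the piece each term subtracts is 3/(2*θ + 3) advanced by one index, and it reappears with a plus sign leading the following term — the sum collapses to its boundary terms.


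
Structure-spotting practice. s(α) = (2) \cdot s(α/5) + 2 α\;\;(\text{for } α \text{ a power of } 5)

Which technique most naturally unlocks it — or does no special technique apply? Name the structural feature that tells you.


Verdict: the master substitution — treat m = log base 5 of α as the new clock: one recursion step advances m by one while α scales by 5.


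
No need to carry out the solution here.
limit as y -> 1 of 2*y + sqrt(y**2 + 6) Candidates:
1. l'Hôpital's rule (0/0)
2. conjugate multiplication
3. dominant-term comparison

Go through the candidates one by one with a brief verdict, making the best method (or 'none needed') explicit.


Diagnosis: no special technique — no zero denominators, no indeterminate clash at 1 — substitute and read off the value.
- l'Hôpital's rule (0/0): substituting the point gives a finite value outright — there is no indeterminate clash to repair.
- conjugate multiplication: multiplying by a conjugate would not remove any indeterminacy here.
- dominant-term comparison: no ranking of term growth rates resolves the limit here.


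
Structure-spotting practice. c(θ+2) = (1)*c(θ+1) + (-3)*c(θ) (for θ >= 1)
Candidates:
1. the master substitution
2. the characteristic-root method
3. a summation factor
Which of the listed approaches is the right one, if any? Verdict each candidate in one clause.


Diagnosis: the characteristic-root method — linear, homogeneous, constant coefficients: solutions of the form r^θ exist — find the roots of the characteristic polynomial.
- the master substitution: this is shift-type recursion, outside the divide-and-conquer template.
- the characteristic-root method — a fit — the right tool for this form.
- a summation factor — a summation factor telescopes one-step recursions; this one carries higher-order memory.


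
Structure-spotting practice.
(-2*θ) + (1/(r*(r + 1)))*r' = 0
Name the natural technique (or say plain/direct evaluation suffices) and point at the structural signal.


Best approach: separation of variables — all dependence on the two variables factors apart, the defining separable shape. A Bernoulli rewrite would carry it as the equation stands — separating the variables needs no rearrangement either.


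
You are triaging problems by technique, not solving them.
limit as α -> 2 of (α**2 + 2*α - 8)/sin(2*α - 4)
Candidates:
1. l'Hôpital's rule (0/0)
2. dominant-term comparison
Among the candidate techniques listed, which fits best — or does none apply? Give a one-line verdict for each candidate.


Technique: l'Hôpital's rule (0/0) — the 0/0 form at 2 is the signature situation for l'Hôpital's rule. Expanding numerator and denominator to first order gives the same value — the rule automates exactly that.
- l'Hôpital's rule (0/0): applies; the problem has the shape this method handles.
- dominant-term comparison: this limit is not decided by comparing leading-term growth at infinity.


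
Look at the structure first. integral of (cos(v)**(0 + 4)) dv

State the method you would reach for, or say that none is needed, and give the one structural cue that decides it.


Diagnosis: a trigonometric identity — the even trigonometric power cos(v)**(0 + 4) reduces by a double-angle identity before any integration is attempted.


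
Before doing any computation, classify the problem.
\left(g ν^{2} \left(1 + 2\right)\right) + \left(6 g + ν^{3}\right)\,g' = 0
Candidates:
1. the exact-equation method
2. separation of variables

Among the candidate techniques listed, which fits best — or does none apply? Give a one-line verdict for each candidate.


Diagnosis: the exact-equation method — because the two cross partials coincide, the form is conservative as written — recover its potential in (ν, g).
- the exact-equation method: yes, a natural case for it.
- separation of variables — the two dependences do not factor apart.


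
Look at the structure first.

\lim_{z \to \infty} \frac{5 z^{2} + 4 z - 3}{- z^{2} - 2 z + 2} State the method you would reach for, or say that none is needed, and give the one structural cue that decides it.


Technique: dominant-term comparison — growth-rate triage: the leading powers of z decide the limit, everything else is noise. As a single quotient, the ∞/∞ shape would yield to repeated differentiation as well — the growth comparison gets there in one look.


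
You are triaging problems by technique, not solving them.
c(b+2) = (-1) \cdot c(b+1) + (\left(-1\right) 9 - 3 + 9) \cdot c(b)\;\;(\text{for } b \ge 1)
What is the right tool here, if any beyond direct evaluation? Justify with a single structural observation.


Best approach: the characteristic-root method — because shifting b leaves the equation's coefficients unchanged, exponential trials reduce it to algebra.


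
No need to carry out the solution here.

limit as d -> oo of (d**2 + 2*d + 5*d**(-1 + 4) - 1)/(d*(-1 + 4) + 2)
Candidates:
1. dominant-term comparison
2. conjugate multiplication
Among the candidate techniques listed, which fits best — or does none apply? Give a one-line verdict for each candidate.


Verdict: dominant-term comparison — divide through by the highest power of d; every lower-order term dies and the dominant terms decide the limit.
- dominant-term comparison — yes, a natural case for it.
- conjugate multiplication — no difference of divergent radicals appears, so rationalizing has nothing to cancel.


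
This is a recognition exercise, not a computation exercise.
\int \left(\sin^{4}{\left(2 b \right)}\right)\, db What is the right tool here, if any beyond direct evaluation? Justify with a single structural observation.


Technique: a trigonometric identity — even powers like \sin^{4}{\left(2 b \right)} never integrate directly; the half-angle identity lowers the degree first.


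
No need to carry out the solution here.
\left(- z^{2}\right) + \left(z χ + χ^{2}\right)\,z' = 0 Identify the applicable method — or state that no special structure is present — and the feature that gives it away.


Best approach: the homogeneous substitution — scaling χ and z together leaves the slope fixed — it depends only on z/χ, so substitute the ratio. With the right rearrangement (exchanging the roles of the variables where needed), this also fits a Bernoulli template; the homogeneous substitution reads the structure directly.


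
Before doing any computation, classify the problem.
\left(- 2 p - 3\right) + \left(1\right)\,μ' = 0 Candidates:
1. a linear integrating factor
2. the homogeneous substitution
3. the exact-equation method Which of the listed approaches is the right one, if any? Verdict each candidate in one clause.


Diagnosis: no special technique — solved for the derivative, no μ appears — this is antidifferentiation in p wearing ODE clothing.
- a linear integrating factor: the linear template holds only trivially here (the unknown is absent, so the coefficient is zero) — the method is not the natural label.
- the homogeneous substitution — rescaling both variables together changes the slope, so no ratio substitution collapses it.
- the exact-equation method: with the unknown absent from both coefficients, the cross-partial test holds emptily — nothing for the exact method to work on.


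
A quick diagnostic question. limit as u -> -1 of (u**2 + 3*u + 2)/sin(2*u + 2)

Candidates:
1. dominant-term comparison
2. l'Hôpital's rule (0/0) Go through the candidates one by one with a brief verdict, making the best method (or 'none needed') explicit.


Verdict: l'Hôpital's rule (0/0) — both numerator and denominator vanish at -1: the genuine 0/0 indeterminate that l'Hôpital exists for. The standard small-argument limits would also carry it; the rule is the systematic route.
- dominant-term comparison — this limit is not decided by comparing leading-term growth at infinity.
- l'Hôpital's rule (0/0) — yes, a natural case for it.


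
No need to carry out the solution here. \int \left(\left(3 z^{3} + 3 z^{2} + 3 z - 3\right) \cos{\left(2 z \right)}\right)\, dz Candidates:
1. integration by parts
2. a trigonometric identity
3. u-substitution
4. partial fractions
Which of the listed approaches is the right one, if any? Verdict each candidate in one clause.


Best approach: integration by parts — differentiate 3 z^{3} + 3 z^{2} + 3 z - 3, integrate \cos{\left(2 z \right)}: each pass lowers the polynomial degree, so parts terminates.
- integration by parts: yes — fits the structure here.
- a trigonometric identity: neither the even-power reduction nor the product-to-sum identity applies to this structure.
- u-substitution: no subexpression of the integrand pairs with its own derivative as a factor — individual terms may offer their own substitutions, but any change of variable covering the whole integral would have to be constructed from outside the expression.
- partial fractions: the expression is not a ratio of polynomials that decomposes further.


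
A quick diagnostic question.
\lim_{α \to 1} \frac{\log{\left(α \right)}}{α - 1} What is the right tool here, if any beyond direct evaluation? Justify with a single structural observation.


Method: l'Hôpital's rule (0/0) — numerator and denominator both vanish at 1 — a genuine 0/0 form, which is exactly when l'Hôpital applies. Known elementary limits would finish this too — the rule just bypasses the case analysis.


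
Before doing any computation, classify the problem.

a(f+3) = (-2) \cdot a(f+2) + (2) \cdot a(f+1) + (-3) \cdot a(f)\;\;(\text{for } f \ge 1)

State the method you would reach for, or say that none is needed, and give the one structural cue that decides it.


Best approach: the characteristic-root method — the recurrence is linear and homogeneous with constant coefficients, so the ansatz r^f turns it into a polynomial equation for r.


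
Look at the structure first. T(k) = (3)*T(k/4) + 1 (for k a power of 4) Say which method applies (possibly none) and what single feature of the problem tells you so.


Method: the master substitution — the argument contracts 4-fold per step: reindex k exponentially and solve the linear recurrence in the new index.


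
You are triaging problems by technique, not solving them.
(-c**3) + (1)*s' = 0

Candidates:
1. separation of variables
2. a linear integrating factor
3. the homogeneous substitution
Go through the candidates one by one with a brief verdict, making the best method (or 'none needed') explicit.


Diagnosis: no special technique — the slope is a pure function of c; integrate both sides and be done.
- separation of variables: with no unknown in the slope, separating variables is a formality — the equation integrates directly.
- a linear integrating factor: with the unknown absent the integrating factor is a formality; direct integration is the working structure.
- the homogeneous substitution: the ratio of the variables does not determine the slope.


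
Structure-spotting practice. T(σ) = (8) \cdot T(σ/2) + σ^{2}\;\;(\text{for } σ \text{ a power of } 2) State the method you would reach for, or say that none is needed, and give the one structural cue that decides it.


Verdict: the master substitution — treat m = log base 2 of σ as the new clock: one recursion step advances m by one while σ scales by 2.


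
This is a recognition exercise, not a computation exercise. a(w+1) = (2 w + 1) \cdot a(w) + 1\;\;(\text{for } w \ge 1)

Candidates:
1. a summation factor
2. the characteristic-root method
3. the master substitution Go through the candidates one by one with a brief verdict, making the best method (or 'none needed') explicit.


Verdict: a summation factor — first-order linear but the coefficient 2 w + 1 moves with the index — divide by the cumulative product and telescope.
- a summation factor: yes — fits the structure here.
- the characteristic-root method: an index-dependent weight blocks the pure exponential ansatz.
- the master substitution: there is no divide-the-index recursive argument.


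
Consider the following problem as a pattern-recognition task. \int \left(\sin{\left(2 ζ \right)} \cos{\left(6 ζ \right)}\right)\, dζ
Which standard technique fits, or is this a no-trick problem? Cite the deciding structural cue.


Verdict: a trigonometric identity — apply product-to-sum to \sin{\left(2 ζ \right)} \cos{\left(6 ζ \right)}: two clean single-angle terms replace one awkward product.


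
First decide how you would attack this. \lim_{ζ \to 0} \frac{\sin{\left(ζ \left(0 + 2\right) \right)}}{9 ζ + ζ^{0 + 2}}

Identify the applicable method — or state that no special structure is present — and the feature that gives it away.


Method: l'Hôpital's rule (0/0) — plug in 0: top and bottom both hit zero, so differentiate each and retry. Known elementary limits would finish this too — the rule just bypasses the case analysis.


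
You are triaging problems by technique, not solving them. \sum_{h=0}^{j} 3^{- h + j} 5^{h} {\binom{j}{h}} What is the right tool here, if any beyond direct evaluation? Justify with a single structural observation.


Best approach: the binomial theorem — {\binom{j}{h}} weighting matched powers of 5 and 3 is the expanded form of (5 + 3)^j — fold it back up.


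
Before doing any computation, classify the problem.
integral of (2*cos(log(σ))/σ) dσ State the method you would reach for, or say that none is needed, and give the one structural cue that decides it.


Best approach: u-substitution — collected, the integrand has one factor that is, up to a constant, the derivative of an inner expression the rest depends on — substitute for that inner expression.


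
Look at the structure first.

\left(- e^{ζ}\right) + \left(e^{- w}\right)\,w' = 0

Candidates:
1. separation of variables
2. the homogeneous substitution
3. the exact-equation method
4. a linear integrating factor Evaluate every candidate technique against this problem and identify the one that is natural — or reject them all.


Method: separation of variables — one side of the product carries the independent variable, the other the unknown — the textbook separation shape.
- separation of variables — a fit — the right tool for this form.
- the homogeneous substitution — the slope changes under joint rescaling, failing the degree-zero test.
- the exact-equation method — with no real cross-dependence between the variables, the exact-equation machinery is a detour rather than the natural reading.
- a linear integrating factor — a nonlinear term in the unknown puts this outside the integrating-factor template.


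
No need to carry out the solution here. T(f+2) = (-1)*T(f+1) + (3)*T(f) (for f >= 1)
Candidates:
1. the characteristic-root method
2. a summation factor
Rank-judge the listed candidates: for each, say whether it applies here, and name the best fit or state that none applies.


Technique: the characteristic-root method — the recurrence treats every index alike (constant coefficients, no forcing) — precisely the regime where r^f trials close it.
- the characteristic-root method: applicable, and directly so.
- a summation factor — a summation factor telescopes one-step recursions; this one carries higher-order memory.


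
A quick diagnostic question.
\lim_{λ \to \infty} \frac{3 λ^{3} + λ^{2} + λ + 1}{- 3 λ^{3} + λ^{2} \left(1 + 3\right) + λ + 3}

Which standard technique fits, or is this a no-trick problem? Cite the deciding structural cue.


Technique: dominant-term comparison — at large λ only the top-degree terms survive; compare the leading terms and the limit falls out. Viewed as a single quotient this is an ∞/∞ form — an at-infinity application of l'Hôpital's rule would also resolve it; comparing leading growth reads the answer without differentiating.


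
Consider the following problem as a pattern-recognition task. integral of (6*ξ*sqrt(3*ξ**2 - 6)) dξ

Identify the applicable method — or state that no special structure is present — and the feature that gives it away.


Method: u-substitution — viewed as a product, the integrand is a composition evaluated at 3*ξ**2 - 6 times (a constant multiple of) that inner expression's derivative, so u = 3*ξ**2 - 6 makes it elementary.


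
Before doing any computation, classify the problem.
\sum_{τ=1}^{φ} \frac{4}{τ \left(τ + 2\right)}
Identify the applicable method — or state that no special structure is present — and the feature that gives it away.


Best approach: telescoping — one partial-fraction pass turns \frac{4}{τ \left(τ + 2\right)} into a shifted difference, and shifted differences telescope.


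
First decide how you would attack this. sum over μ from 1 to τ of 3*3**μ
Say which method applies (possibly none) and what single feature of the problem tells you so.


Diagnosis: the geometric series formula — the ratio of consecutive terms is the constant 3, independent of the index — a geometric sum.


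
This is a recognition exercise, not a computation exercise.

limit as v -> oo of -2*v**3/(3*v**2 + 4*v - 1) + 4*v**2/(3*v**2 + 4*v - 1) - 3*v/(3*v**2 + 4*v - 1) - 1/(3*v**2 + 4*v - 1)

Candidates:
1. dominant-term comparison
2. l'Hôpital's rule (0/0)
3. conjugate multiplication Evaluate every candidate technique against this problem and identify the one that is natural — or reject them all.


Diagnosis: dominant-term comparison — growth-rate triage: the leading powers of v decide the limit, everything else is noise.
- dominant-term comparison — yes, a natural case for it.
- l'Hôpital's rule (0/0) — no 0/0 form appears: written as one quotient, top and bottom both grow without bound, and the ratio is decided by their leading terms.
- conjugate multiplication — multiplying by a conjugate would not remove any indeterminacy here.
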